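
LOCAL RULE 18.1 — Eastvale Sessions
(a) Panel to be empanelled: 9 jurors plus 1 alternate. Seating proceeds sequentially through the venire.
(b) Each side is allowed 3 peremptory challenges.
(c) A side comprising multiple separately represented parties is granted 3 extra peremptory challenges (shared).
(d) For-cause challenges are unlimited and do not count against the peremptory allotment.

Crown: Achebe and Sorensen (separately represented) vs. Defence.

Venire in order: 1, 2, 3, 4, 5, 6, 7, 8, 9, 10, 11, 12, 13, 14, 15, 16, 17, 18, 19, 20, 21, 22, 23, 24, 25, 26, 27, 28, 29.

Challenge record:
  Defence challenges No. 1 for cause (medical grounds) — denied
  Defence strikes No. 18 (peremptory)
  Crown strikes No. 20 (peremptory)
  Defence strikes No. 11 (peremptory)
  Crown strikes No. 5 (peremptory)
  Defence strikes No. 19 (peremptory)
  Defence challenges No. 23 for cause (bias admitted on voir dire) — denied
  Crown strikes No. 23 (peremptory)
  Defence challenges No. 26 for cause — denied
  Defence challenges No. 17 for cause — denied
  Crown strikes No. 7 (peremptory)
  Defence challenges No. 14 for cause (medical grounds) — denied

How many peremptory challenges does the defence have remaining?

Defence allotment: 3.
Defence peremptories used: #18, #11, #19 — 3 (for-cause on #1, #23, #26, #17, #14 don't count).
Remaining: 3 − 3 = 0.

0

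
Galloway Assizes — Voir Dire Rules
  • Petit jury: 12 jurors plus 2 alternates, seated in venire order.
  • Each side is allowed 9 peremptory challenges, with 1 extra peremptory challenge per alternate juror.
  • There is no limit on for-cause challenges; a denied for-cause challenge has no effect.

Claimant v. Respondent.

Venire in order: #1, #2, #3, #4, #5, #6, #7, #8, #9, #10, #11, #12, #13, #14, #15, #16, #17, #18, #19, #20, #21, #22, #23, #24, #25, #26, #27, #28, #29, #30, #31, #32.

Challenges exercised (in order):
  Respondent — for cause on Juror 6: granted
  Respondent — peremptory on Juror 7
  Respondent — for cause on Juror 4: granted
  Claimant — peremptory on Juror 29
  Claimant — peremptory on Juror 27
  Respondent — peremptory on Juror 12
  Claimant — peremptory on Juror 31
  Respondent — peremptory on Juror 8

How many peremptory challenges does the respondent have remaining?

Respondent allotment: 9 base + 1 × 2 alternates = 11.
Respondent peremptories used: #7, #12, #8 — 3 (for-cause on #6, #4 don't count).
Remaining: 11 − 3 = 8.

8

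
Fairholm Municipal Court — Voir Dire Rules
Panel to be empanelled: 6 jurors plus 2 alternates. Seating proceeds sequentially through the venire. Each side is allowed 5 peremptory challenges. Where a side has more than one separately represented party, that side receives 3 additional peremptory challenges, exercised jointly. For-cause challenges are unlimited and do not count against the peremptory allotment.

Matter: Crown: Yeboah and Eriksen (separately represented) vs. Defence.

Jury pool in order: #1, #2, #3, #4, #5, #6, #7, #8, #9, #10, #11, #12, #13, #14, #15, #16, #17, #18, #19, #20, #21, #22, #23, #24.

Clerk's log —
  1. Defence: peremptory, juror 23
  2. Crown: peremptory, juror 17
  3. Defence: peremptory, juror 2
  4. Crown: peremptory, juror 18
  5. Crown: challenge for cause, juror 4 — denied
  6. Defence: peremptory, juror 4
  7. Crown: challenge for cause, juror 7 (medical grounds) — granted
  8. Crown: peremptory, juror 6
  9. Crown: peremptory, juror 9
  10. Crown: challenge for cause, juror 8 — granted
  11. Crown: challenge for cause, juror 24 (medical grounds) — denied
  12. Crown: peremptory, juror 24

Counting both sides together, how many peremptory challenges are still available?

Crown allotment: 5 base + 3 multi-party = 8. Defence allotment: 5.
Crown peremptories used: #17, #18, #6, #9, #24 — 5 (for-cause on #4, #7, #8, #24 don't count).
Defence peremptories used: #23, #2, #4 — 3.
Remaining: (8 − 5) + (5 − 3) = 5.

5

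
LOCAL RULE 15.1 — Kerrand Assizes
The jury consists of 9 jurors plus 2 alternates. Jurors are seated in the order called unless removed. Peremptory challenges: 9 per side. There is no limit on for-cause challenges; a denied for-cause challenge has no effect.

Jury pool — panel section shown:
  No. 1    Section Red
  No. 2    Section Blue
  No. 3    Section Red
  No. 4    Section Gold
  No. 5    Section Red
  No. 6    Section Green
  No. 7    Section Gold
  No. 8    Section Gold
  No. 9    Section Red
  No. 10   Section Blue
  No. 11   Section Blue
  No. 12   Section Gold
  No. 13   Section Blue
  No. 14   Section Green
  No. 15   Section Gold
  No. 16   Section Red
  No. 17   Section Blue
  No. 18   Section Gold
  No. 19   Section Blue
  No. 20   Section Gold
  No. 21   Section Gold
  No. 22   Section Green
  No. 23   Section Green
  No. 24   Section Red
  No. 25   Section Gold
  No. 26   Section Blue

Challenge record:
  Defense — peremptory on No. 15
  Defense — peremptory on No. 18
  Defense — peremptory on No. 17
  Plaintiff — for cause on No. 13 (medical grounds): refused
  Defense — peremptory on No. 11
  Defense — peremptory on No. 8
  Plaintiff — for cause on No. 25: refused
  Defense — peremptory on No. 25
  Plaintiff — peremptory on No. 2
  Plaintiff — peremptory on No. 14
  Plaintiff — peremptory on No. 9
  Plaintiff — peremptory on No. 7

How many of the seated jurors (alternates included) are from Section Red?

4

Removed: #2, #7, #8, #9, #11, #14, #15, #17, #18, #25.
Seated (11 incl. alternates): #1, #3, #4, #5, #6, #10, #12, #13, #16, #19, #20.
Of those, in Section Red: #1, #3, #5, #16 → 4.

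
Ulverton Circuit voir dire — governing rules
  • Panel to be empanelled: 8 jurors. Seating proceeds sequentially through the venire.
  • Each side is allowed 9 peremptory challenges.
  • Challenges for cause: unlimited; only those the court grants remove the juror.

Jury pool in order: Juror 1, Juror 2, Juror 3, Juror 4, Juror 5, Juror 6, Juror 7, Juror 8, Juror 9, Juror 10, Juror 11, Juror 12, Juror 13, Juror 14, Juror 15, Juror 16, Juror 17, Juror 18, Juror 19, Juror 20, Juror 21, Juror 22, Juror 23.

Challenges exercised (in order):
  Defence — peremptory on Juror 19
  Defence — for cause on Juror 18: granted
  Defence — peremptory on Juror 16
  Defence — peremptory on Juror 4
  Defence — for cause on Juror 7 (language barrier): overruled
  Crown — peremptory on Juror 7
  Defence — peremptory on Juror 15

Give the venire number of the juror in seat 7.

9

Removed: #4, #7, #15, #16, #18, #19.
Seating in order: seats 1–8 → #1, #2, #3, #5, #6, #8, #9, #10.
So seat 7 is #9.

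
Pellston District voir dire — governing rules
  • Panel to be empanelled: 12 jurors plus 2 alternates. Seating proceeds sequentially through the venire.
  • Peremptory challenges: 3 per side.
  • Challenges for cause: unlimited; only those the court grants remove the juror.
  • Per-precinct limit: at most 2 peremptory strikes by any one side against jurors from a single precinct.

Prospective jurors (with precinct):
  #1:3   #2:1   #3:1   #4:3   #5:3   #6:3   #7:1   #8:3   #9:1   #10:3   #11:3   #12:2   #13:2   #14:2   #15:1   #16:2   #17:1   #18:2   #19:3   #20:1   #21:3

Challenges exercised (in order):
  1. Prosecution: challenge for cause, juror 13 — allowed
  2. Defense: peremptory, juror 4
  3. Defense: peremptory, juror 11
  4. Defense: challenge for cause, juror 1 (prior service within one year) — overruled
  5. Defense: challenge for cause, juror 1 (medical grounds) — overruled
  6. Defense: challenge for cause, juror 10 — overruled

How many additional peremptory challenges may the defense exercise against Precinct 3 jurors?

Defense peremptories so far: #4, #11 — 2 of 3 used, 1 left overall.
Against Precinct 3: #4, #11 — 2 used; per-precinct cap 2 leaves 0.
Binding limit: min(1, 0) = 0.

0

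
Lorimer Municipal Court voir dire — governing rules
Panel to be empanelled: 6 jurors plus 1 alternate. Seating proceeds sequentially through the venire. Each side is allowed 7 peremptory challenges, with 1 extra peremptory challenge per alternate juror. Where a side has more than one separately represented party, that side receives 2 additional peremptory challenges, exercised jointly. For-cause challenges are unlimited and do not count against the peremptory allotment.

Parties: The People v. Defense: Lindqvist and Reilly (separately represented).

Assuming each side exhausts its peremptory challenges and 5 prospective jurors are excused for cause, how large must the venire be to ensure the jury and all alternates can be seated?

Seats to fill: 6 + 1 alternates = 7.
Peremptories — The People: 7 + 1×1 = 8; Defense: 7 + 1×1 + 2 = 10; total 18.
For-cause removals: 5.
Minimum venire: 7 + 18 + 5 = 30.

30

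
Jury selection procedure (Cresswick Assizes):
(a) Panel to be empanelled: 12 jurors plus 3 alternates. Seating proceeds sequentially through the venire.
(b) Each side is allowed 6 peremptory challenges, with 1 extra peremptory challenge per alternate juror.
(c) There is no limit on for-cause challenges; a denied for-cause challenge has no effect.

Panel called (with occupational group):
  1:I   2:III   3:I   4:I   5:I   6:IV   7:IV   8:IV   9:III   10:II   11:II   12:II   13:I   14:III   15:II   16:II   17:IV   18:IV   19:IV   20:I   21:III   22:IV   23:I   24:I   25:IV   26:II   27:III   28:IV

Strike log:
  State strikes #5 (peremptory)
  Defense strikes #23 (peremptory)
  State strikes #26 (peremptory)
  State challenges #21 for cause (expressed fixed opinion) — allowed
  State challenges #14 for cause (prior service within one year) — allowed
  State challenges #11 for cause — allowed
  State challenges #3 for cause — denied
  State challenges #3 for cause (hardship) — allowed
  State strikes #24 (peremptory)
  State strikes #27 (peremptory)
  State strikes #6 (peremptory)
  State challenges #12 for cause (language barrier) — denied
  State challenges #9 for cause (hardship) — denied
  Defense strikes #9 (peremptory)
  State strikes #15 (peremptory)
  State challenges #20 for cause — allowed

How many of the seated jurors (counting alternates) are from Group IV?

8

Removed: #3, #5, #6, #9, #11, #14, #15, #20, #21, #23, #24, #26, #27.
Seated (15 incl. alternates): #1, #2, #4, #7, #8, #10, #12, #13, #16, #17, #18, #19, #22, #25, #28.
Of those, in Group IV: #7, #8, #17, #18, #19, #22, #25, #28 → 8.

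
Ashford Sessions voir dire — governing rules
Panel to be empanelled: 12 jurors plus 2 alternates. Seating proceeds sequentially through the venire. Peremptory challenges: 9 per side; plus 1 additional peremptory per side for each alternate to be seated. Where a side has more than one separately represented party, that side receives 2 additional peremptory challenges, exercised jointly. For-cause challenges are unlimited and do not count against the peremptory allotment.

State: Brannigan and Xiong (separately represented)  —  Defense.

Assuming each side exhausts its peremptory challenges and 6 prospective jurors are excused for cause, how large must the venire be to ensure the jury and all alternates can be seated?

44

Seats to fill: 12 + 2 alternates = 14.
Peremptories — State: 9 + 1×2 + 2 = 13; Defense: 9 + 1×2 = 11; total 24.
For-cause removals: 6.
Minimum venire: 14 + 24 + 6 = 44.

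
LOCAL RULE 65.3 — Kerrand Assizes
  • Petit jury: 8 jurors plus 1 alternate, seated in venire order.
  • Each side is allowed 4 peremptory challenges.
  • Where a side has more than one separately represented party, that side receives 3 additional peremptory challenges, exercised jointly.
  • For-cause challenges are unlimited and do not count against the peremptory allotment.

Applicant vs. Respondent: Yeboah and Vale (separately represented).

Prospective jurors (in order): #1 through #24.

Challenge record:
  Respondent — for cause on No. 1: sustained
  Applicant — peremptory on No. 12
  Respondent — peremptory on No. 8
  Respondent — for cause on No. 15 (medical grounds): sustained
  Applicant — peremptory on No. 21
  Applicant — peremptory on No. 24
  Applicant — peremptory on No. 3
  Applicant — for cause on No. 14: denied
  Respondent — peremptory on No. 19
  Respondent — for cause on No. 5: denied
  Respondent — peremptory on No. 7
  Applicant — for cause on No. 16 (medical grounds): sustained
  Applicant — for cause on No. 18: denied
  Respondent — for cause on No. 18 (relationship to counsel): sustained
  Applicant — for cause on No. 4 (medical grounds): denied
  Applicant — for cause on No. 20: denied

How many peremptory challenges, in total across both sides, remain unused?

4

Applicant allotment: 4. Respondent allotment: 4 base + 3 multi-party = 7.
Applicant peremptories used: #12, #21, #24, #3 — 4 (for-cause on #14, #16, #18, #4, #20 don't count).
Respondent peremptories used: #8, #19, #7 — 3 (for-cause on #1, #15, #5, #18 don't count).
Remaining: (4 − 4) + (7 − 3) = 4.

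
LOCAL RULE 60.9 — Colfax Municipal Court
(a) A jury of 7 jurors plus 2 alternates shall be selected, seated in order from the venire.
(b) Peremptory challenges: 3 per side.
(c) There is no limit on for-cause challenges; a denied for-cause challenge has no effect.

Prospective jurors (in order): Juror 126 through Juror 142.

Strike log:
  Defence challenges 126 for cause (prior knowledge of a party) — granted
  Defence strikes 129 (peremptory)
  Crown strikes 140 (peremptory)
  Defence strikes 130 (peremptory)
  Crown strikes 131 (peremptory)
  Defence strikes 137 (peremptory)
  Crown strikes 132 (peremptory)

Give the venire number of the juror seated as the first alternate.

Removed: #126, #129, #130, #131, #132, #137, #140.
Seating in order: seats 1–7 → #127, #128, #133, #134, #135, #136, #138; alternates → #139, #141.
So alternate 1 is #139.

139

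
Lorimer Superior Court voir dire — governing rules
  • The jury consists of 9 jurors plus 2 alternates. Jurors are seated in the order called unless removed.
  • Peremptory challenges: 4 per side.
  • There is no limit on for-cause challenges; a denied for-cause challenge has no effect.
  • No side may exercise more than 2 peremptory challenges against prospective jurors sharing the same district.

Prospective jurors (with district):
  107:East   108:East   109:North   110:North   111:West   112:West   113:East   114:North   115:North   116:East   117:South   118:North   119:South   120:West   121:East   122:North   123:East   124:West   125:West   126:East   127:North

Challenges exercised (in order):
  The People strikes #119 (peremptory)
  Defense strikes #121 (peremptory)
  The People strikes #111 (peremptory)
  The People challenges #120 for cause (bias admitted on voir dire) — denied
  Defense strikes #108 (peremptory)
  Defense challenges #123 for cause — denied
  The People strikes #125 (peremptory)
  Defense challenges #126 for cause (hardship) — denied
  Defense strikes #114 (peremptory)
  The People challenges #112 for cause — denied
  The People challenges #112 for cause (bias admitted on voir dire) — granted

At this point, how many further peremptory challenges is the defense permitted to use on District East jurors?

Defense peremptories so far: #121, #108, #114 — 3 of 4 used, 1 left overall.
Against District East: #121, #108 — 2 used; per-district cap 2 leaves 0.
Binding limit: min(1, 0) = 0.

0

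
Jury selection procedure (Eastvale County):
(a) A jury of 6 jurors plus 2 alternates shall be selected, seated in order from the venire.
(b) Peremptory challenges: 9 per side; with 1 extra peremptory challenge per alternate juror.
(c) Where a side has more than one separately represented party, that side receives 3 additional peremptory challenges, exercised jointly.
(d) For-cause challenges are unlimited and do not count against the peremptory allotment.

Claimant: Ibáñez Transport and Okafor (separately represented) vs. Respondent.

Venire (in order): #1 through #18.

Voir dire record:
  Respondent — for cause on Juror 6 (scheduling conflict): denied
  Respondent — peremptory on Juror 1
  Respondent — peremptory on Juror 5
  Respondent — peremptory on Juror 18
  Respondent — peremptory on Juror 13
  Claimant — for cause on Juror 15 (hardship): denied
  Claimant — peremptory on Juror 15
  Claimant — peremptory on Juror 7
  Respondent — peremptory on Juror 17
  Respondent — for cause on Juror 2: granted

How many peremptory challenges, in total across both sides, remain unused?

Claimant allotment: 9 base + 1 × 2 alternates + 3 multi-party = 14. Respondent allotment: 9 base + 1 × 2 alternates = 11.
Claimant peremptories used: #15, #7 — 2 (the for-cause on #15 doesn't count).
Respondent peremptories used: #1, #5, #18, #13, #17 — 5 (for-cause on #6, #2 don't count).
Remaining: (14 − 2) + (11 − 5) = 18.

18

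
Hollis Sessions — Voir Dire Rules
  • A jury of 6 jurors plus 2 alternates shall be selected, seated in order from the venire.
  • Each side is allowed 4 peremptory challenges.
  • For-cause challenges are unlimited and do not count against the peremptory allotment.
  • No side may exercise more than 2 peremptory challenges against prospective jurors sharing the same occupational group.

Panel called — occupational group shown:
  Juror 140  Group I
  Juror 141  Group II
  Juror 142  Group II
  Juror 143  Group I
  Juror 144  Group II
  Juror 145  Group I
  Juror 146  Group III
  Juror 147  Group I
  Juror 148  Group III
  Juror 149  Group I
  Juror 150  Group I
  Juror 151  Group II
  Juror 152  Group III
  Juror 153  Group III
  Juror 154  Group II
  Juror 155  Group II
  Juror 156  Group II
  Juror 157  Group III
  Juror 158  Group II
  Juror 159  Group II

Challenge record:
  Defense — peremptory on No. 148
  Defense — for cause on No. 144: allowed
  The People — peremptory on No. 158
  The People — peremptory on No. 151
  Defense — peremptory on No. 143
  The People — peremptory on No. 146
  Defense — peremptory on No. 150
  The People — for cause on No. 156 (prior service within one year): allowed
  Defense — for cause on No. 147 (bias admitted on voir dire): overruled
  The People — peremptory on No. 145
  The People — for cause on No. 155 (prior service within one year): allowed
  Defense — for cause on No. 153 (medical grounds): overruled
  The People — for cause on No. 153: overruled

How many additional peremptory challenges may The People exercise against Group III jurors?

The People peremptories so far: #158, #151, #146, #145 — 4 of 4 used, 0 left overall.
Against Group III: #146 — 1 used; per-group cap 2 leaves 1.
Binding limit: min(0, 1) = 0.

0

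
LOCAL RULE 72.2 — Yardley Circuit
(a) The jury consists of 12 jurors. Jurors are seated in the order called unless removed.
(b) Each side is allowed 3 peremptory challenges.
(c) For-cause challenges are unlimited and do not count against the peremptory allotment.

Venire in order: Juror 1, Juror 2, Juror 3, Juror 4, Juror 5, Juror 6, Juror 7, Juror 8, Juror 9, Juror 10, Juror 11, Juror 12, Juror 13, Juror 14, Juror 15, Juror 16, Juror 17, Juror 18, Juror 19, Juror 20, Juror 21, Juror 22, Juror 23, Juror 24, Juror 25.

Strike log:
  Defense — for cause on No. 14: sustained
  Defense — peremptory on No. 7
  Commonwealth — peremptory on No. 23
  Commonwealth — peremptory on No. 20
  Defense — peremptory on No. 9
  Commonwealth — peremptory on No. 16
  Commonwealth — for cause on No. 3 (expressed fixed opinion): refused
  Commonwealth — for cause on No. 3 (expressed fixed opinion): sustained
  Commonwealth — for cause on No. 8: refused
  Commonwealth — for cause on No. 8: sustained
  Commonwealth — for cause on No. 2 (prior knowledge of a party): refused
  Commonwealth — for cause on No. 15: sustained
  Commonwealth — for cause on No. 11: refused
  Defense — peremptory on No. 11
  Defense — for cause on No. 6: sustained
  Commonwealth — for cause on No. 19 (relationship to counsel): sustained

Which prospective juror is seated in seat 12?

24

Removed: #3, #6, #7, #8, #9, #11, #14, #15, #16, #19, #20, #23. (#2 stays — for-cause denied.)
Filling seats in venire order through position 12: #1, #2, #4, #5, #10, #12, #13, #17, #18, #21, #22, #24.
So seat 12 is #24.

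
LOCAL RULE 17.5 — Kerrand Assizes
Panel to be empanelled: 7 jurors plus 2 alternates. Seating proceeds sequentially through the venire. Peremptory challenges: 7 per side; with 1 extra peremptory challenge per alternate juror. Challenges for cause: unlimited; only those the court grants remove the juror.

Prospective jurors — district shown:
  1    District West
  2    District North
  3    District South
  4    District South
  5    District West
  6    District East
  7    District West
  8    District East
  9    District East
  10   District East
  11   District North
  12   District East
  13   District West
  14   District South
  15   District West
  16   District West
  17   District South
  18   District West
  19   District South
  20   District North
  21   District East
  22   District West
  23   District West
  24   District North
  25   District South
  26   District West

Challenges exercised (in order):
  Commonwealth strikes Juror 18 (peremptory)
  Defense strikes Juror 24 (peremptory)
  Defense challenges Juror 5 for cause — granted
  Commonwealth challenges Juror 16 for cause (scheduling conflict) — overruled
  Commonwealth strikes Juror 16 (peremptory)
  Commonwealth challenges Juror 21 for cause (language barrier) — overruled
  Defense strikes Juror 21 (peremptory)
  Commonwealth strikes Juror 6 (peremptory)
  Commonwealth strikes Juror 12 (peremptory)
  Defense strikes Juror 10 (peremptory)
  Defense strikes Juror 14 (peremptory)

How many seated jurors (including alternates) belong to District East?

Removed: #5, #6, #10, #12, #14, #16, #18, #21, #24.
Seated (9 incl. alternates): #1, #2, #3, #4, #7, #8, #9, #11, #13.
Of those, in District East: #8, #9 → 2.

2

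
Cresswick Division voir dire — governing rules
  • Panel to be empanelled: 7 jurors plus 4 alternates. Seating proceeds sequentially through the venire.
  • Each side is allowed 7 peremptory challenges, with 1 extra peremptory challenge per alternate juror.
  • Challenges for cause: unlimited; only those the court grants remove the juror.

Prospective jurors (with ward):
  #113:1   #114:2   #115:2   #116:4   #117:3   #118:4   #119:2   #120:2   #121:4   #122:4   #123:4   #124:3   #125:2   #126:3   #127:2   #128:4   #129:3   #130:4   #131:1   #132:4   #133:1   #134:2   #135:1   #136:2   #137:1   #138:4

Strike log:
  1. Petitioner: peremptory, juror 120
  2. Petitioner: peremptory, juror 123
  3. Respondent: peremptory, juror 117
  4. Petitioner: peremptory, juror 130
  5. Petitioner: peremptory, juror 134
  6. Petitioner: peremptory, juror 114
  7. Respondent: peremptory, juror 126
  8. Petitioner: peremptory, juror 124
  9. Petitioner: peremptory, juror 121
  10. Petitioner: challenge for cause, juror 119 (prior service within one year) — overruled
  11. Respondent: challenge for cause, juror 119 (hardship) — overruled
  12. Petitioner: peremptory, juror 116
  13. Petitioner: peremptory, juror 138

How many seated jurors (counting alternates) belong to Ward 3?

1

Removed: #114, #116, #117, #120, #121, #123, #124, #126, #130, #134, #138.
Seated (11 incl. alternates): #113, #115, #118, #119, #122, #125, #127, #128, #129, #131, #132.
Of those, in Ward 3: #129 → 1.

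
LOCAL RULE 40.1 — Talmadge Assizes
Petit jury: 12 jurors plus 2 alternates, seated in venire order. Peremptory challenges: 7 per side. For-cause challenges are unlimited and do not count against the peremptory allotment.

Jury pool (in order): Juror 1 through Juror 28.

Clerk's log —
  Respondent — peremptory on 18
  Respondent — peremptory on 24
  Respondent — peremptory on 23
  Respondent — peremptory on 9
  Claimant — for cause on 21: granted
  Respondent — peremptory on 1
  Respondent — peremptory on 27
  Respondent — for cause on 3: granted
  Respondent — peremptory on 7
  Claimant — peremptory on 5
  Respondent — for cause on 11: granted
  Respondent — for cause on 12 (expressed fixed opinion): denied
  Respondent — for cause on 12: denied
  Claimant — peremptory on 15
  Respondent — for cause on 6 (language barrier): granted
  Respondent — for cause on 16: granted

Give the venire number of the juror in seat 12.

25

Removed: #1, #3, #5, #6, #7, #9, #11, #15, #16, #18, #21, #23, #24, #27. (#12 stays — for-cause denied.)
Seating in order: seats 1–12 → #2, #4, #8, #10, #12, #13, #14, #17, #19, #20, #22, #25; alternates → #26, #28.
So seat 12 is #25.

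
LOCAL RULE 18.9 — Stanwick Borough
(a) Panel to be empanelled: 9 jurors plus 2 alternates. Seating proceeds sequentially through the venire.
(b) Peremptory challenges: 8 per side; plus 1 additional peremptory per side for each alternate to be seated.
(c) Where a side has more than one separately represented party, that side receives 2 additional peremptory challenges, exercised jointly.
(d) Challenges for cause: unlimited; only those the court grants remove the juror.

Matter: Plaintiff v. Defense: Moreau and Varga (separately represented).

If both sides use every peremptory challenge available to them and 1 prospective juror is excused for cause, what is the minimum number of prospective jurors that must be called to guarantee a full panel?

Seats to fill: 9 + 2 alternates = 11.
Peremptories — Plaintiff: 8 + 1×2 = 10; Defense: 8 + 1×2 + 2 = 12; total 22.
For-cause removals: 1.
Minimum venire: 11 + 22 + 1 = 34.

34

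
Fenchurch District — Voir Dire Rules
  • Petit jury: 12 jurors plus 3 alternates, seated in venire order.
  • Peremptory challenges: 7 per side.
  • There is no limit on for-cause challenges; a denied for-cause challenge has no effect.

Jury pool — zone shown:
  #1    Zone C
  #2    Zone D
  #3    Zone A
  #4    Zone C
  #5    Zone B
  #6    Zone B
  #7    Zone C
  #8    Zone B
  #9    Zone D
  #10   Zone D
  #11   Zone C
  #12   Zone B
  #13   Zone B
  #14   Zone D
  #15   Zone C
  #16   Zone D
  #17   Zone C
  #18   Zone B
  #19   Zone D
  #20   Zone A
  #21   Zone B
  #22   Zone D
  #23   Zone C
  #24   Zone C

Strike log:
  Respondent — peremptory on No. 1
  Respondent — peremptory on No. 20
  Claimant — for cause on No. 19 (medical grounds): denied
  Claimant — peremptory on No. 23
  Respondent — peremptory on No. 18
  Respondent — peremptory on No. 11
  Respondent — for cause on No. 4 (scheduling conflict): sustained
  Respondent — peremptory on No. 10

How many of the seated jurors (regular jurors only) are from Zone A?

Removed: #1, #4, #10, #11, #18, #20, #23.
Seated jurors 1–12: #2, #3, #5, #6, #7, #8, #9, #12, #13, #14, #15, #16 (alternates #17, #19, #21 not counted).
Of those, in Zone A: #3 → 1.

1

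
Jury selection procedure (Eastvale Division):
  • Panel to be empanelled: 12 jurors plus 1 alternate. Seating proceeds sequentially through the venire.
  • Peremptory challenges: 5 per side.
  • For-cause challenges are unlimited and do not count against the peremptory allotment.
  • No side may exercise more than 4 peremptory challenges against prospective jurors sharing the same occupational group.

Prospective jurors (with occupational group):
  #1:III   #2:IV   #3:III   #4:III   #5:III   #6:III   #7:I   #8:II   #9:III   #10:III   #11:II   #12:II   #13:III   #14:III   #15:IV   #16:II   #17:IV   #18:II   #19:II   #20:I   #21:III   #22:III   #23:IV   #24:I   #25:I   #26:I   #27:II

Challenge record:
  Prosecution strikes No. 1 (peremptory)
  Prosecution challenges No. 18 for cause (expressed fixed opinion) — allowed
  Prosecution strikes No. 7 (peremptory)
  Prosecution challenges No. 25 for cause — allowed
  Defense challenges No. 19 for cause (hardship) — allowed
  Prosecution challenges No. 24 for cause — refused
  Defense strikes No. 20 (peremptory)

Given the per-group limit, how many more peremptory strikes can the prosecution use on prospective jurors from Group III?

Prosecution peremptories so far: #1, #7 — 2 of 5 used, 3 left overall.
Against Group III: #1 — 1 used; per-group cap 4 leaves 3.
Binding limit: min(3, 3) = 3.

3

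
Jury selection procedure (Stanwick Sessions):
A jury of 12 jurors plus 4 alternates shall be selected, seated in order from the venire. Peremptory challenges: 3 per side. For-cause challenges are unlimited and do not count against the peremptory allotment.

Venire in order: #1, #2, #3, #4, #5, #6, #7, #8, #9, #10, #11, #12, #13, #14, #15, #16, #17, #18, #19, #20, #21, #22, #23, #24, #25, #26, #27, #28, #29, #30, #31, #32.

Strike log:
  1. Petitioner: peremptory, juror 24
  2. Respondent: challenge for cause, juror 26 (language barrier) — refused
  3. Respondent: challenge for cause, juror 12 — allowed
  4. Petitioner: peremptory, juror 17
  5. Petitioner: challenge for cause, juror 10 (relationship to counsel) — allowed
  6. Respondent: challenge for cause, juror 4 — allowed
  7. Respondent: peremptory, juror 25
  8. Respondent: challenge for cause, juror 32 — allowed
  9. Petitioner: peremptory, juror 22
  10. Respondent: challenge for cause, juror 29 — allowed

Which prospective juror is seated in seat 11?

Removed: #4, #10, #12, #17, #22, #24, #25, #29, #32. (#26 stays — for-cause denied.)
Seating in order: seats 1–12 → #1, #2, #3, #5, #6, #7, #8, #9, #11, #13, #14, #15; alternates → #16, #18, #19, #20.
So seat 11 is #14.

14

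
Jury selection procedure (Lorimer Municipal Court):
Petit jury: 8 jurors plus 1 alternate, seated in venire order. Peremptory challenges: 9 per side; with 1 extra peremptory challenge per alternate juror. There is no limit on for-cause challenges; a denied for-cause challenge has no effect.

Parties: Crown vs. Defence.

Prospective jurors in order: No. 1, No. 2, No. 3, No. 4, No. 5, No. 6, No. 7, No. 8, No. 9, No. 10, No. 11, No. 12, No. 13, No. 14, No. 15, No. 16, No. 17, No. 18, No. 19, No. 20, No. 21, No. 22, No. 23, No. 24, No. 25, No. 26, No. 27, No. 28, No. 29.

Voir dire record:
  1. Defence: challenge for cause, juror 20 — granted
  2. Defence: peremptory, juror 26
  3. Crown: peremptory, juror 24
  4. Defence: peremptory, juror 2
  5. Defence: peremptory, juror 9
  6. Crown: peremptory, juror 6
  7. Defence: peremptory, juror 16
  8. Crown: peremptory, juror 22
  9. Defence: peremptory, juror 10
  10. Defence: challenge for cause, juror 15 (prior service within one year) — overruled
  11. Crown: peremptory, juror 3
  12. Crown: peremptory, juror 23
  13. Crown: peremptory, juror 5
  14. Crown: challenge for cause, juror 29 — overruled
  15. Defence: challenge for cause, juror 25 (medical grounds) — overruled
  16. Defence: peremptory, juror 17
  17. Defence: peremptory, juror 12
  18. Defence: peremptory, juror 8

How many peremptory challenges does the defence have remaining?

Defence allotment: 9 base + 1 × 1 alternate = 10.
Defence peremptories used: #26, #2, #9, #16, #10, #17, #12, #8 — 8 (for-cause on #20, #15, #25 don't count).
Remaining: 10 − 8 = 2.

2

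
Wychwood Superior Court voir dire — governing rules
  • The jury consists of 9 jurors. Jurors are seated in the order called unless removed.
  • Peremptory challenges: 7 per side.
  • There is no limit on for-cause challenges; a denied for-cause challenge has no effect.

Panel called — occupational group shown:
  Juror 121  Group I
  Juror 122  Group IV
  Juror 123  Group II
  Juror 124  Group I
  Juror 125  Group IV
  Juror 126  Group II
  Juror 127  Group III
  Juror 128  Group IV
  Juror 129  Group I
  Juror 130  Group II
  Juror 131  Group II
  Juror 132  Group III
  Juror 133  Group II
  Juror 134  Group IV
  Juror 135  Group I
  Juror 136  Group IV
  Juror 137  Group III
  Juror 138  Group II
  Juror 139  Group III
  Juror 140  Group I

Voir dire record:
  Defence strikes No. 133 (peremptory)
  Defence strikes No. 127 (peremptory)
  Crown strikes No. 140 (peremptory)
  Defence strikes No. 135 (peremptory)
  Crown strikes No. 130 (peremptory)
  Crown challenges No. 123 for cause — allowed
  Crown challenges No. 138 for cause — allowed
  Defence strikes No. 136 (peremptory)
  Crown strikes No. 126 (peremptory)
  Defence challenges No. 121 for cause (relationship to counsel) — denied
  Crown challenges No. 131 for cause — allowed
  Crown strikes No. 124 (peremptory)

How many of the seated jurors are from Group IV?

Removed: #123, #124, #126, #127, #130, #131, #133, #135, #136, #138, #140.
Seated jurors 1–9: #121, #122, #125, #128, #129, #132, #134, #137, #139.
Of those, in Group IV: #122, #125, #128, #134 → 4.

4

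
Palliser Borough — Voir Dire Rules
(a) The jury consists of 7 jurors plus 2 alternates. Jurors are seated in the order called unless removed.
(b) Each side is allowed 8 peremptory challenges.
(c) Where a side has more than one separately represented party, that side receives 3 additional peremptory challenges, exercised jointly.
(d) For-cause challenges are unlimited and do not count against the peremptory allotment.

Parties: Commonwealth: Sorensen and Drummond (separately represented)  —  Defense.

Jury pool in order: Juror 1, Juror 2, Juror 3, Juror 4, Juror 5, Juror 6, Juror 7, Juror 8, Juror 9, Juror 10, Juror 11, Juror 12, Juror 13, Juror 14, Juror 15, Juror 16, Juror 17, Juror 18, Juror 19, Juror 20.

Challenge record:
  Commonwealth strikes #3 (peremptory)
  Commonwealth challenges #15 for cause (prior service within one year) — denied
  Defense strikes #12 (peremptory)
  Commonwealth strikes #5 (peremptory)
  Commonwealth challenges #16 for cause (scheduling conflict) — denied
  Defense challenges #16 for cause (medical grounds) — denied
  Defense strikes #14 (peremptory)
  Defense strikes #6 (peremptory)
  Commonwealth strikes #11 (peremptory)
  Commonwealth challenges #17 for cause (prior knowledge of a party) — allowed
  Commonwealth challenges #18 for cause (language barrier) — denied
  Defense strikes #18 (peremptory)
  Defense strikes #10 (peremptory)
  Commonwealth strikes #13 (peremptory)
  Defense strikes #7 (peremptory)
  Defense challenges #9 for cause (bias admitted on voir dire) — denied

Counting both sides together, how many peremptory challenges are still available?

9

Commonwealth allotment: 8 base + 3 multi-party = 11. Defense allotment: 8.
Commonwealth peremptories used: #3, #5, #11, #13 — 4 (for-cause on #15, #16, #17, #18 don't count).
Defense peremptories used: #12, #14, #6, #18, #10, #7 — 6 (for-cause on #16, #9 don't count).
Remaining: (11 − 4) + (8 − 6) = 9.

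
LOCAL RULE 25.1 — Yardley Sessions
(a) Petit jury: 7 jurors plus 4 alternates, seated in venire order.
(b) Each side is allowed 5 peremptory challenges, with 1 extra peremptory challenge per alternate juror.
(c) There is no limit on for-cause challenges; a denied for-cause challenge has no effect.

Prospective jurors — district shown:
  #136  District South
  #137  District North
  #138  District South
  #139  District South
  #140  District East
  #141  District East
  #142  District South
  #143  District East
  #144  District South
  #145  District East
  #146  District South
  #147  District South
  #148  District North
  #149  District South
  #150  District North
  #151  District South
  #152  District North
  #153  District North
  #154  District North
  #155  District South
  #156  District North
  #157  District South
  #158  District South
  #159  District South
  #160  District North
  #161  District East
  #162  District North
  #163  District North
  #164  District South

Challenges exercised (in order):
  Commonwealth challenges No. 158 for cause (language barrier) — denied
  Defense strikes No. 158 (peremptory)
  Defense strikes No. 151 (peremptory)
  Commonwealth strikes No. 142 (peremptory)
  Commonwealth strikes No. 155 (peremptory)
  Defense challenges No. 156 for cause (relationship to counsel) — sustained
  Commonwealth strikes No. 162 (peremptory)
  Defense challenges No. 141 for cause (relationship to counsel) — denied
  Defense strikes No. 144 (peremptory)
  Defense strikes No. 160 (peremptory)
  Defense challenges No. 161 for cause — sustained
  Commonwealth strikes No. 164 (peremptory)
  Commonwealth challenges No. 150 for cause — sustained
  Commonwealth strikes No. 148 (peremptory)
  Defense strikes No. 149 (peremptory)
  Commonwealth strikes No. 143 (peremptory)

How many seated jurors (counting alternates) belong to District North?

Removed: #142, #143, #144, #148, #149, #150, #151, #155, #156, #158, #160, #161, #162, #164.
Seated (11 incl. alternates): #136, #137, #138, #139, #140, #141, #145, #146, #147, #152, #153.
Of those, in District North: #137, #152, #153 → 3.

3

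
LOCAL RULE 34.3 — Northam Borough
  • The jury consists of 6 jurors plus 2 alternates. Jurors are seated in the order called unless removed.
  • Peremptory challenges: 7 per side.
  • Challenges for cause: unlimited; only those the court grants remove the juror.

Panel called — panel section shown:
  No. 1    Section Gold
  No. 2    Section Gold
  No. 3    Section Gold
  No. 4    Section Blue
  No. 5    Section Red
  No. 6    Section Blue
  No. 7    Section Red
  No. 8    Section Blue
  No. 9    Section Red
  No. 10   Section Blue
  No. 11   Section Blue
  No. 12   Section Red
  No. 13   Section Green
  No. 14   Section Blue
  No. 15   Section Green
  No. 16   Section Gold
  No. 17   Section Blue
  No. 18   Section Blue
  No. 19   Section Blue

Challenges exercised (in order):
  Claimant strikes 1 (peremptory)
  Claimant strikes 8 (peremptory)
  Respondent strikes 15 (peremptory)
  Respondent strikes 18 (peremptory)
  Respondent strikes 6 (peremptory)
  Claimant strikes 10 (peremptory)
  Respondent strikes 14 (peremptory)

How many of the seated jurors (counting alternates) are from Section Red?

4

Removed: #1, #6, #8, #10, #14, #15, #18.
Seated (8 incl. alternates): #2, #3, #4, #5, #7, #9, #11, #12.
Of those, in Section Red: #5, #7, #9, #12 → 4.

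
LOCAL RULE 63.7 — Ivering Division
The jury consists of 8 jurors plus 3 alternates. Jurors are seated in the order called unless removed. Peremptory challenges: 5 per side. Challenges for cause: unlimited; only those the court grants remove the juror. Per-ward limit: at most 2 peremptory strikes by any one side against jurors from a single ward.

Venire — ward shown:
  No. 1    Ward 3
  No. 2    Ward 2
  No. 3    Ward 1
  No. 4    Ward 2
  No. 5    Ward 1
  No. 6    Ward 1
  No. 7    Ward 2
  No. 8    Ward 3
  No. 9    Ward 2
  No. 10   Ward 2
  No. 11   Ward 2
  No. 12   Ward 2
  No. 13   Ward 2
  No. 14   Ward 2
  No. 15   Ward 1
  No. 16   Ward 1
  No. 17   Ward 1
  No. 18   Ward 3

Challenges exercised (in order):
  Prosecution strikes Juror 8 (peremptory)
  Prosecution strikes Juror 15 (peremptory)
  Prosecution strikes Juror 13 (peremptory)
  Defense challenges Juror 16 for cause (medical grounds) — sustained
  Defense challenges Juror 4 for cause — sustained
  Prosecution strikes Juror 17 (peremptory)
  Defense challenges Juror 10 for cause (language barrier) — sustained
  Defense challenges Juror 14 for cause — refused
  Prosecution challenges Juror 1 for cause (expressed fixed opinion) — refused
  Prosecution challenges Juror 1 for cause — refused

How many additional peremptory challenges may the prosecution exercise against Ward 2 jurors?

1

Prosecution peremptories so far: #8, #15, #13, #17 — 4 of 5 used, 1 left overall.
Against Ward 2: #13 — 1 used; per-ward cap 2 leaves 1.
Binding limit: min(1, 1) = 1.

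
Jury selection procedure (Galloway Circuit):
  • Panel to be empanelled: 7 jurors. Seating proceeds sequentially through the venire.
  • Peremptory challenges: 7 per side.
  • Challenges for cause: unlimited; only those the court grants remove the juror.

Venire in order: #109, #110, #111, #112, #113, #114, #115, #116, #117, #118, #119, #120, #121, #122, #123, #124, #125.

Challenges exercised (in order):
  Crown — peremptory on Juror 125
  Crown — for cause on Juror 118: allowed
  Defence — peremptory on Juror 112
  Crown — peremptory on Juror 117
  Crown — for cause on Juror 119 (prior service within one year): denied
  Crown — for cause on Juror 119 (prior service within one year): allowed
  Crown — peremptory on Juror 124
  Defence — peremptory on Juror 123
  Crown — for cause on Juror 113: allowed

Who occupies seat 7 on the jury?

120

Removed: #112, #113, #117, #118, #119, #123, #124, #125.
Seating in order: seats 1–7 → #109, #110, #111, #114, #115, #116, #120.
So seat 7 is #120.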